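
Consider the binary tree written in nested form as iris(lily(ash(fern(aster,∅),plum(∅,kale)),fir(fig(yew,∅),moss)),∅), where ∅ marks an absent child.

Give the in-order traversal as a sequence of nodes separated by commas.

In-order visits the left subtree, then the node, then the right subtree.
At iris: go left to lily.
  At lily: go left to ash.
    At ash: go left to fern.
      At fern: go left to aster.
        aster is a leaf — visit aster.
      Visit fern.
      At fern: no right child.
    Visit ash.
    At ash: go right to plum.
      At plum: no left child.
      Visit plum.
      At plum: go right to kale.
        kale is a leaf — visit kale.
  Visit lily.
  At lily: go right to fir.
    At fir: go left to fig.
      At fig: go left to yew.
        yew is a leaf — visit yew.
      Visit fig.
      At fig: no right child.
    Visit fir.
    At fir: go right to moss.
      moss is a leaf — visit moss.
Visit iris.
At iris: no right child.

aster, fern, ash, plum, kale, lily, yew, fig, fir, moss, iris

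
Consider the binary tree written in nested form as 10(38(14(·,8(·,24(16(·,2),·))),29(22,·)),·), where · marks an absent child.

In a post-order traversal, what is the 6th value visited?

22

Post-order visits the left subtree, then the right subtree, then the node.
At 10: go left to 38.
  At 38: go left to 14.
    At 14: no left child.
    At 14: go right to 8.
      At 8: no left child.
      At 8: go right to 24.
        At 24: go left to 16.
          At 16: no left child.
          At 16: go right to 2.
            2 is a leaf — visit 2.
          Visit 16.
        At 24: no right child.
        Visit 24.
      Visit 8.
    Visit 14.
  At 38: go right to 29.
    At 29: go left to 22.
      22 is a leaf — visit 22.
    At 29: no right child.
    Visit 29.
  Visit 38.
At 10: no right child.
Visit 10.
Full post-order sequence: 2, 16, 24, 8, 14, 22, 29, 38, 10.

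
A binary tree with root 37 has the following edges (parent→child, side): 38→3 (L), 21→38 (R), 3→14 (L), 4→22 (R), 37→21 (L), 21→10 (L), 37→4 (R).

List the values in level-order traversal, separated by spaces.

Level-order visits nodes level by level from the root, left to right within each level.
Level 0: 37
Level 1: 21, 4
Level 2: 10, 38, 22
Level 3: 3
Level 4: 14

37 21 4 10 38 22 3 14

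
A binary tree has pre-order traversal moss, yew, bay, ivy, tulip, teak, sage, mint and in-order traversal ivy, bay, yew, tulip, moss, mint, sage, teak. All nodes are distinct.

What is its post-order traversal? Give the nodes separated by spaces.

The first element of pre-order is the root; it splits in-order into left and right subtrees.
Root moss: left subtree has 4 nodes {ivy, bay, yew, tulip}, right has 3 {mint, sage, teak}.
  Root yew: left subtree has 2 nodes {ivy, bay}, right has 1 {tulip}.
    Root bay: left subtree has 1 node {ivy}, right has 0 { }.
  Root teak: left subtree has 2 nodes {mint, sage}, right has 0 { }.
    Root sage: left subtree has 1 node {mint}, right has 0 { }.

ivy bay tulip yew mint sage teak moss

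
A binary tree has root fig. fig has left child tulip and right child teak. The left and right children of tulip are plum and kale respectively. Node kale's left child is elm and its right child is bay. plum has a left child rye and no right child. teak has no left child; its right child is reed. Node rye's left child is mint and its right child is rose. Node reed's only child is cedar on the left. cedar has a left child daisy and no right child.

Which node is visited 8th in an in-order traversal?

bay

In-order visits the left subtree, then the node, then the right subtree.
At fig: go left to tulip.
  At tulip: go left to plum.
    At plum: go left to rye.
      At rye: go left to mint.
        mint is a leaf — visit mint.
      Visit rye.
      At rye: go right to rose.
        rose is a leaf — visit rose.
    Visit plum.
    At plum: no right child.
  Visit tulip.
  At tulip: go right to kale.
    At kale: go left to elm.
      elm is a leaf — visit elm.
    Visit kale.
    At kale: go right to bay.
      bay is a leaf — visit bay.
Visit fig.
At fig: go right to teak.
  At teak: no left child.
  Visit teak.
  At teak: go right to reed.
    At reed: go left to cedar.
      At cedar: go left to daisy.
        daisy is a leaf — visit daisy.
      Visit cedar.
      At cedar: no right child.
    Visit reed.
    At reed: no right child.
Full in-order sequence: mint, rye, rose, plum, tulip, elm, kale, bay, fig, teak, daisy, cedar, reed.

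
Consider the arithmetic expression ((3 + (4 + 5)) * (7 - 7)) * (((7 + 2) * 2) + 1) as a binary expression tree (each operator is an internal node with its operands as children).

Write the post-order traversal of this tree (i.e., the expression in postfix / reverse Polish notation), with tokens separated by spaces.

Post-order on an expression tree gives postfix notation: for each operator, emit left operand, right operand, then the operator.

3 4 5 + + 7 7 - * 7 2 + 2 * 1 + *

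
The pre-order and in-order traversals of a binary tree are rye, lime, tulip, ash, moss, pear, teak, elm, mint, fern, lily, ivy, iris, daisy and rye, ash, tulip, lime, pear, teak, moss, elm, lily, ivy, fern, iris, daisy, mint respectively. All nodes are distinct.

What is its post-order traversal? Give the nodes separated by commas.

The first element of pre-order is the root; it splits in-order into left and right subtrees.
Root rye: left subtree has 0 nodes { }, right has 13 {ash, tulip, lime, pear, teak, moss, elm, lily, ivy, fern, iris, daisy, mint}.
  Root lime: left subtree has 2 nodes {ash, tulip}, right has 10 {pear, teak, moss, elm, lily, ivy, fern, iris, daisy, mint}.
    Root tulip: left subtree has 1 node {ash}, right has 0 { }.
    Root moss: left subtree has 2 nodes {pear, teak}, right has 7 {elm, lily, ivy, fern, iris, daisy, mint}.
      Root pear: left subtree has 0 nodes { }, right has 1 {teak}.
      Root elm: left subtree has 0 nodes { }, right has 6 {lily, ivy, fern, iris, daisy, mint}.
        Root mint: left subtree has 5 nodes {lily, ivy, fern, iris, daisy}, right has 0 { }.
          Root fern: left subtree has 2 nodes {lily, ivy}, right has 2 {iris, daisy}.
            Root lily: left subtree has 0 nodes { }, right has 1 {ivy}.
            Root iris: left subtree has 0 nodes { }, right has 1 {daisy}.

ash, tulip, teak, pear, ivy, lily, daisy, iris, fern, mint, elm, moss, lime, rye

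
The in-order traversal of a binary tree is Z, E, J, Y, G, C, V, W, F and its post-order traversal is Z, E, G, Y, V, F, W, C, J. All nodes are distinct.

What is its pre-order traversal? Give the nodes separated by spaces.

The last element of post-order is the root; it splits in-order into left and right subtrees.
Root J: left subtree has 2 nodes {Z, E}, right has 6 {Y, G, C, V, W, F}.
  Root E: left subtree has 1 node {Z}, right has 0 { }.
  Root C: left subtree has 2 nodes {Y, G}, right has 3 {V, W, F}.
    Root Y: left subtree has 0 nodes { }, right has 1 {G}.
    Root W: left subtree has 1 node {V}, right has 1 {F}.

J E Z C Y G W V F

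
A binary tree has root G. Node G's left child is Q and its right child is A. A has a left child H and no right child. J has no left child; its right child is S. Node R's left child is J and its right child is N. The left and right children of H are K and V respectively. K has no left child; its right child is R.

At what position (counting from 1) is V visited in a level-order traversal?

Level-order visits nodes level by level from the root, left to right within each level.
Level 0: G
Level 1: Q, A
Level 2: H
Level 3: K, V
Level 4: R
Level 5: J, N
Level 6: S
Full level-order sequence: G, Q, A, H, K, V, R, J, N, S.

6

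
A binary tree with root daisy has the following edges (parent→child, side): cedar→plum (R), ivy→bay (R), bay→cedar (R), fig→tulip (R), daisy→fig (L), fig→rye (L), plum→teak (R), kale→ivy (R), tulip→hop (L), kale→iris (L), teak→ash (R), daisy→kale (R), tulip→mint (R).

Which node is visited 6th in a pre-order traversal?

Pre-order visits the node, then its left subtree, then its right subtree.
Visit daisy.
At daisy: go left to fig.
  Visit fig.
  At fig: go left to rye.
    rye is a leaf — visit rye.
  At fig: go right to tulip.
    Visit tulip.
    At tulip: go left to hop.
      hop is a leaf — visit hop.
    At tulip: go right to mint.
      mint is a leaf — visit mint.
At daisy: go right to kale.
  Visit kale.
  At kale: go left to iris.
    iris is a leaf — visit iris.
  At kale: go right to ivy.
    Visit ivy.
    At ivy: no left child.
    At ivy: go right to bay.
      Visit bay.
      At bay: no left child.
      At bay: go right to cedar.
        Visit cedar.
        At cedar: no left child.
        At cedar: go right to plum.
          Visit plum.
          At plum: no left child.
          At plum: go right to teak.
            Visit teak.
            At teak: no left child.
            At teak: go right to ash.
              ash is a leaf — visit ash.
Full pre-order sequence: daisy, fig, rye, tulip, hop, mint, kale, iris, ivy, bay, cedar, plum, teak, ash.

mint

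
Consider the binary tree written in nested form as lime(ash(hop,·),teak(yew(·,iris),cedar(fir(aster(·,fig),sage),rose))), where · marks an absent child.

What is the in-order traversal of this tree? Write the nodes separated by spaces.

In-order visits the left subtree, then the node, then the right subtree.
At lime: go left to ash.
  At ash: go left to hop.
    hop is a leaf — visit hop.
  Visit ash.
  At ash: no right child.
Visit lime.
At lime: go right to teak.
  At teak: go left to yew.
    At yew: no left child.
    Visit yew.
    At yew: go right to iris.
      iris is a leaf — visit iris.
  Visit teak.
  At teak: go right to cedar.
    At cedar: go left to fir.
      At fir: go left to aster.
        At aster: no left child.
        Visit aster.
        At aster: go right to fig.
          fig is a leaf — visit fig.
      Visit fir.
      At fir: go right to sage.
        sage is a leaf — visit sage.
    Visit cedar.
    At cedar: go right to rose.
      rose is a leaf — visit rose.

hop ash lime yew iris teak aster fig fir sage cedar rose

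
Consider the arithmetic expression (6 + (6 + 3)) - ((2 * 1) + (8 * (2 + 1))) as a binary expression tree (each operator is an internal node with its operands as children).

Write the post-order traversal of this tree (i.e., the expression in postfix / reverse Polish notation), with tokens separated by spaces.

Post-order on an expression tree gives postfix notation: for each operator, emit left operand, right operand, then the operator.

6 6 3 + + 2 1 * 8 2 1 + * + -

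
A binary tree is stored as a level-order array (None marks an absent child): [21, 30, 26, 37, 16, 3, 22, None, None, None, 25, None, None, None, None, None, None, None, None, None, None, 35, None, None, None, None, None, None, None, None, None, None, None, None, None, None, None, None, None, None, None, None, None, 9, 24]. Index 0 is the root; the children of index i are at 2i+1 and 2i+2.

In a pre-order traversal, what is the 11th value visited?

22

Pre-order visits the node, then its left subtree, then its right subtree.
Visit 21.
At 21: go left to 30.
  Visit 30.
  At 30: go left to 37.
    37 is a leaf — visit 37.
  At 30: go right to 16.
    Visit 16.
    At 16: no left child.
    At 16: go right to 25.
      Visit 25.
      At 25: go left to 35.
        Visit 35.
        At 35: go left to 9.
          9 is a leaf — visit 9.
        At 35: go right to 24.
          24 is a leaf — visit 24.
      At 25: no right child.
At 21: go right to 26.
  Visit 26.
  At 26: go left to 3.
    3 is a leaf — visit 3.
  At 26: go right to 22.
    22 is a leaf — visit 22.
Full pre-order sequence: 21, 30, 37, 16, 25, 35, 9, 24, 26, 3, 22.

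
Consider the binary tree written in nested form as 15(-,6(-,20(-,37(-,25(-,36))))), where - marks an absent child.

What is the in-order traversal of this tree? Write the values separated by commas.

In-order visits the left subtree, then the node, then the right subtree.
At 15: no left child.
Visit 15.
At 15: go right to 6.
  At 6: no left child.
  Visit 6.
  At 6: go right to 20.
    At 20: no left child.
    Visit 20.
    At 20: go right to 37.
      At 37: no left child.
      Visit 37.
      At 37: go right to 25.
        At 25: no left child.
        Visit 25.
        At 25: go right to 36.
          36 is a leaf — visit 36.

15, 6, 20, 37, 25, 36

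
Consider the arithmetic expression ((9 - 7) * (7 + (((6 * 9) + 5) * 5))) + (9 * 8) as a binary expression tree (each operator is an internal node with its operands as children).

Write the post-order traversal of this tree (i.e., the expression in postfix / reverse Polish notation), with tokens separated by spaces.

Post-order on an expression tree gives postfix notation: for each operator, emit left operand, right operand, then the operator.

9 7 - 7 6 9 * 5 + 5 * + * 9 8 * +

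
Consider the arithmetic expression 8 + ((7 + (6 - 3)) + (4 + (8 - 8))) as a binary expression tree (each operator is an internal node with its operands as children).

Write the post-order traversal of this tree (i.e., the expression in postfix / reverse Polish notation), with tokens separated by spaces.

8 7 6 3 - + 4 8 8 - + + +

Post-order on an expression tree gives postfix notation: for each operator, emit left operand, right operand, then the operator.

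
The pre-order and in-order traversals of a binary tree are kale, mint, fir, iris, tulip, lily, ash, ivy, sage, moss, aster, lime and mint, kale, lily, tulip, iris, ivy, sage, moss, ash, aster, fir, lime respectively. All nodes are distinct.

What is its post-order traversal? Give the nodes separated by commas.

mint, lily, tulip, moss, sage, ivy, aster, ash, iris, lime, fir, kale

The first element of pre-order is the root; it splits in-order into left and right subtrees.
Root kale: left subtree has 1 node {mint}, right has 10 {lily, tulip, iris, ivy, sage, moss, ash, aster, fir, lime}.
  Root fir: left subtree has 8 nodes {lily, tulip, iris, ivy, sage, moss, ash, aster}, right has 1 {lime}.
    Root iris: left subtree has 2 nodes {lily, tulip}, right has 5 {ivy, sage, moss, ash, aster}.
      Root tulip: left subtree has 1 node {lily}, right has 0 { }.
      Root ash: left subtree has 3 nodes {ivy, sage, moss}, right has 1 {aster}.
        Root ivy: left subtree has 0 nodes { }, right has 2 {sage, moss}.
          Root sage: left subtree has 0 nodes { }, right has 1 {moss}.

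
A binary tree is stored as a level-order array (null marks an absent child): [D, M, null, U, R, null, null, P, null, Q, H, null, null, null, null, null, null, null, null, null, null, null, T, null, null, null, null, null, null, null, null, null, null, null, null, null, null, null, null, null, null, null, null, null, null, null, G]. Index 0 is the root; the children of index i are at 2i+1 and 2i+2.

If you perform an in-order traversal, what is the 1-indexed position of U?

In-order visits the left subtree, then the node, then the right subtree.
At D: go left to M.
  At M: go left to U.
    At U: go left to P.
      P is a leaf — visit P.
    Visit U.
    At U: no right child.
  Visit M.
  At M: go right to R.
    At R: go left to Q.
      Q is a leaf — visit Q.
    Visit R.
    At R: go right to H.
      At H: no left child.
      Visit H.
      At H: go right to T.
        At T: no left child.
        Visit T.
        At T: go right to G.
          G is a leaf — visit G.
Visit D.
At D: no right child.
Full in-order sequence: P, U, M, Q, R, H, T, G, D.

2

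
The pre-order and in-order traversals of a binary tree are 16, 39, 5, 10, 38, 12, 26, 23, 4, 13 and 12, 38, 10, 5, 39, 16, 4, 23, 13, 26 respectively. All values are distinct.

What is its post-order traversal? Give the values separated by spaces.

12 38 10 5 39 4 13 23 26 16

The first element of pre-order is the root; it splits in-order into left and right subtrees.
Root 16: left subtree has 5 nodes {12, 38, 10, 5, 39}, right has 4 {4, 23, 13, 26}.
  Root 39: left subtree has 4 nodes {12, 38, 10, 5}, right has 0 { }.
    Root 5: left subtree has 3 nodes {12, 38, 10}, right has 0 { }.
      Root 10: left subtree has 2 nodes {12, 38}, right has 0 { }.
        Root 38: left subtree has 1 node {12}, right has 0 { }.
  Root 26: left subtree has 3 nodes {4, 23, 13}, right has 0 { }.
    Root 23: left subtree has 1 node {4}, right has 1 {13}.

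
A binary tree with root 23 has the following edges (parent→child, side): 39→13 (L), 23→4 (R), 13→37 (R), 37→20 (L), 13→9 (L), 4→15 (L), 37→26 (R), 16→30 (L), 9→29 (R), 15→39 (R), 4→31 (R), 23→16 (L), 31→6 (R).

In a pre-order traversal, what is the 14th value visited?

6

Pre-order visits the node, then its left subtree, then its right subtree.
Visit 23.
At 23: go left to 16.
  Visit 16.
  At 16: go left to 30.
    30 is a leaf — visit 30.
  At 16: no right child.
At 23: go right to 4.
  Visit 4.
  At 4: go left to 15.
    Visit 15.
    At 15: no left child.
    At 15: go right to 39.
      Visit 39.
      At 39: go left to 13.
        Visit 13.
        At 13: go left to 9.
          Visit 9.
          At 9: no left child.
          At 9: go right to 29.
            29 is a leaf — visit 29.
        At 13: go right to 37.
          Visit 37.
          At 37: go left to 20.
            20 is a leaf — visit 20.
          At 37: go right to 26.
            26 is a leaf — visit 26.
      At 39: no right child.
  At 4: go right to 31.
    Visit 31.
    At 31: no left child.
    At 31: go right to 6.
      6 is a leaf — visit 6.
Full pre-order sequence: 23, 16, 30, 4, 15, 39, 13, 9, 29, 37, 20, 26, 31, 6.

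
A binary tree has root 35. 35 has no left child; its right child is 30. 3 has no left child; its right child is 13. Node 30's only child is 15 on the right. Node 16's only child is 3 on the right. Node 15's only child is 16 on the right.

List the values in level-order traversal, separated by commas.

35, 30, 15, 16, 3, 13

Level-order visits nodes level by level from the root, left to right within each level.
Level 0: 35
Level 1: 30
Level 2: 15
Level 3: 16
Level 4: 3
Level 5: 13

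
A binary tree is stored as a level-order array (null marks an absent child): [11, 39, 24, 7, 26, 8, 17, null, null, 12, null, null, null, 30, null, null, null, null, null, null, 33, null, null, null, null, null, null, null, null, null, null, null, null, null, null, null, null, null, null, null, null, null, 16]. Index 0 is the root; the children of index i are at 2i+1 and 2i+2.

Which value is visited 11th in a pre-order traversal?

Pre-order visits the node, then its left subtree, then its right subtree.
Visit 11.
At 11: go left to 39.
  Visit 39.
  At 39: go left to 7.
    7 is a leaf — visit 7.
  At 39: go right to 26.
    Visit 26.
    At 26: go left to 12.
      Visit 12.
      At 12: no left child.
      At 12: go right to 33.
        Visit 33.
        At 33: no left child.
        At 33: go right to 16.
          16 is a leaf — visit 16.
    At 26: no right child.
At 11: go right to 24.
  Visit 24.
  At 24: go left to 8.
    8 is a leaf — visit 8.
  At 24: go right to 17.
    Visit 17.
    At 17: go left to 30.
      30 is a leaf — visit 30.
    At 17: no right child.
Full pre-order sequence: 11, 39, 7, 26, 12, 33, 16, 24, 8, 17, 30.

30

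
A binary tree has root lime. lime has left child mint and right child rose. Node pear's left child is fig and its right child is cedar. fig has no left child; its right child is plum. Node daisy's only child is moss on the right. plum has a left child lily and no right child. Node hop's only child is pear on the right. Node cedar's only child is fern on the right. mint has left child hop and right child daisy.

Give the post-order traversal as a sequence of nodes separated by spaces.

Post-order visits the left subtree, then the right subtree, then the node.
At lime: go left to mint.
  At mint: go left to hop.
    At hop: no left child.
    At hop: go right to pear.
      At pear: go left to fig.
        At fig: no left child.
        At fig: go right to plum.
          At plum: go left to lily.
            lily is a leaf — visit lily.
          At plum: no right child.
          Visit plum.
        Visit fig.
      At pear: go right to cedar.
        At cedar: no left child.
        At cedar: go right to fern.
          fern is a leaf — visit fern.
        Visit cedar.
      Visit pear.
    Visit hop.
  At mint: go right to daisy.
    At daisy: no left child.
    At daisy: go right to moss.
      moss is a leaf — visit moss.
    Visit daisy.
  Visit mint.
At lime: go right to rose.
  rose is a leaf — visit rose.
Visit lime.

lily plum fig fern cedar pear hop moss daisy mint rose lime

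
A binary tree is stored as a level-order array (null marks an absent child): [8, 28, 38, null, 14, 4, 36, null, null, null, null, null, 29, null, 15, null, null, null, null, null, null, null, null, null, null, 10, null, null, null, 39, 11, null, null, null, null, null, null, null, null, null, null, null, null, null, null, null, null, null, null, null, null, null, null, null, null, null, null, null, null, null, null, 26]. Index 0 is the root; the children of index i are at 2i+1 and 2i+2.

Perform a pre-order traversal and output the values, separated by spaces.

8 28 14 38 4 29 10 36 15 39 11 26

Pre-order visits the node, then its left subtree, then its right subtree.
Visit 8.
At 8: go left to 28.
  Visit 28.
  At 28: no left child.
  At 28: go right to 14.
    14 is a leaf — visit 14.
At 8: go right to 38.
  Visit 38.
  At 38: go left to 4.
    Visit 4.
    At 4: no left child.
    At 4: go right to 29.
      Visit 29.
      At 29: go left to 10.
        10 is a leaf — visit 10.
      At 29: no right child.
  At 38: go right to 36.
    Visit 36.
    At 36: no left child.
    At 36: go right to 15.
      Visit 15.
      At 15: go left to 39.
        39 is a leaf — visit 39.
      At 15: go right to 11.
        Visit 11.
        At 11: go left to 26.
          26 is a leaf — visit 26.
        At 11: no right child.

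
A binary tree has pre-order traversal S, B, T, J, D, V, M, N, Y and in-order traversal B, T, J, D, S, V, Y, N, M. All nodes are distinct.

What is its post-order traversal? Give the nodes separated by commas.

D, J, T, B, Y, N, M, V, S

The first element of pre-order is the root; it splits in-order into left and right subtrees.
Root S: left subtree has 4 nodes {B, T, J, D}, right has 4 {V, Y, N, M}.
  Root B: left subtree has 0 nodes { }, right has 3 {T, J, D}.
    Root T: left subtree has 0 nodes { }, right has 2 {J, D}.
      Root J: left subtree has 0 nodes { }, right has 1 {D}.
  Root V: left subtree has 0 nodes { }, right has 3 {Y, N, M}.
    Root M: left subtree has 2 nodes {Y, N}, right has 0 { }.
      Root N: left subtree has 1 node {Y}, right has 0 { }.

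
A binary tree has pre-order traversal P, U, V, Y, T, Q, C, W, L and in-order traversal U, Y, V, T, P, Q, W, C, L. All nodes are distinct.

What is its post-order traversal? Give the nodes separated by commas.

The first element of pre-order is the root; it splits in-order into left and right subtrees.
Root P: left subtree has 4 nodes {U, Y, V, T}, right has 4 {Q, W, C, L}.
  Root U: left subtree has 0 nodes { }, right has 3 {Y, V, T}.
    Root V: left subtree has 1 node {Y}, right has 1 {T}.
  Root Q: left subtree has 0 nodes { }, right has 3 {W, C, L}.
    Root C: left subtree has 1 node {W}, right has 1 {L}.

Y, T, V, U, W, L, C, Q, P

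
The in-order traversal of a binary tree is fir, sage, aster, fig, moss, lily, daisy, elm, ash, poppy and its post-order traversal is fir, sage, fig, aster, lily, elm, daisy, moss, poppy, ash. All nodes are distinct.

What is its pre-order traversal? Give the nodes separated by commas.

The last element of post-order is the root; it splits in-order into left and right subtrees.
Root ash: left subtree has 8 nodes {fir, sage, aster, fig, moss, lily, daisy, elm}, right has 1 {poppy}.
  Root moss: left subtree has 4 nodes {fir, sage, aster, fig}, right has 3 {lily, daisy, elm}.
    Root aster: left subtree has 2 nodes {fir, sage}, right has 1 {fig}.
      Root sage: left subtree has 1 node {fir}, right has 0 { }.
    Root daisy: left subtree has 1 node {lily}, right has 1 {elm}.

ash, moss, aster, sage, fir, fig, daisy, lily, elm, poppy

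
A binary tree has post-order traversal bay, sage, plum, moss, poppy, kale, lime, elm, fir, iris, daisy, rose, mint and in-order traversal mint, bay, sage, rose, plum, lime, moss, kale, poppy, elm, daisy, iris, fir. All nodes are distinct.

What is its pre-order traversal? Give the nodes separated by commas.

The last element of post-order is the root; it splits in-order into left and right subtrees.
Root mint: left subtree has 0 nodes { }, right has 12 {bay, sage, rose, plum, lime, moss, kale, poppy, elm, daisy, iris, fir}.
  Root rose: left subtree has 2 nodes {bay, sage}, right has 9 {plum, lime, moss, kale, poppy, elm, daisy, iris, fir}.
    Root sage: left subtree has 1 node {bay}, right has 0 { }.
    Root daisy: left subtree has 6 nodes {plum, lime, moss, kale, poppy, elm}, right has 2 {iris, fir}.
      Root elm: left subtree has 5 nodes {plum, lime, moss, kale, poppy}, right has 0 { }.
        Root lime: left subtree has 1 node {plum}, right has 3 {moss, kale, poppy}.
          Root kale: left subtree has 1 node {moss}, right has 1 {poppy}.
      Root iris: left subtree has 0 nodes { }, right has 1 {fir}.

mint, rose, sage, bay, daisy, elm, lime, plum, kale, moss, poppy, iris, fir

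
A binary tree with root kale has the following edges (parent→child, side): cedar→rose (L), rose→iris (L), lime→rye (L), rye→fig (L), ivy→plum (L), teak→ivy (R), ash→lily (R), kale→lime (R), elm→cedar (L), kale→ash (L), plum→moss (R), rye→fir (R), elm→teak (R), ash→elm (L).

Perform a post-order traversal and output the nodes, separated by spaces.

iris rose cedar moss plum ivy teak elm lily ash fig fir rye lime kale

Post-order visits the left subtree, then the right subtree, then the node.
At kale: go left to ash.
  At ash: go left to elm.
    At elm: go left to cedar.
      At cedar: go left to rose.
        At rose: go left to iris.
          iris is a leaf — visit iris.
        At rose: no right child.
        Visit rose.
      At cedar: no right child.
      Visit cedar.
    At elm: go right to teak.
      At teak: no left child.
      At teak: go right to ivy.
        At ivy: go left to plum.
          At plum: no left child.
          At plum: go right to moss.
            moss is a leaf — visit moss.
          Visit plum.
        At ivy: no right child.
        Visit ivy.
      Visit teak.
    Visit elm.
  At ash: go right to lily.
    lily is a leaf — visit lily.
  Visit ash.
At kale: go right to lime.
  At lime: go left to rye.
    At rye: go left to fig.
      fig is a leaf — visit fig.
    At rye: go right to fir.
      fir is a leaf — visit fir.
    Visit rye.
  At lime: no right child.
  Visit lime.
Visit kale.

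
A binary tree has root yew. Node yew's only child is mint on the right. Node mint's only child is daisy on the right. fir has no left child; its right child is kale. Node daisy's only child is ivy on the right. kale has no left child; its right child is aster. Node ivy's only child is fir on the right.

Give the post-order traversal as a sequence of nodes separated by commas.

aster, kale, fir, ivy, daisy, mint, yew

Post-order visits the left subtree, then the right subtree, then the node.
At yew: no left child.
At yew: go right to mint.
  At mint: no left child.
  At mint: go right to daisy.
    At daisy: no left child.
    At daisy: go right to ivy.
      At ivy: no left child.
      At ivy: go right to fir.
        At fir: no left child.
        At fir: go right to kale.
          At kale: no left child.
          At kale: go right to aster.
            aster is a leaf — visit aster.
          Visit kale.
        Visit fir.
      Visit ivy.
    Visit daisy.
  Visit mint.
Visit yew.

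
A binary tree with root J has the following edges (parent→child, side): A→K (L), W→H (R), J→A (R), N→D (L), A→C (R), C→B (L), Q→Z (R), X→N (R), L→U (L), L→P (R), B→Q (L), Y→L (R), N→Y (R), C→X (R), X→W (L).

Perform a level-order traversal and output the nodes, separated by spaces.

J A K C B X Q W N Z H D Y L U P

Level-order visits nodes level by level from the root, left to right within each level.
Level 0: J
Level 1: A
Level 2: K, C
Level 3: B, X
Level 4: Q, W, N
Level 5: Z, H, D, Y
Level 6: L
Level 7: U, P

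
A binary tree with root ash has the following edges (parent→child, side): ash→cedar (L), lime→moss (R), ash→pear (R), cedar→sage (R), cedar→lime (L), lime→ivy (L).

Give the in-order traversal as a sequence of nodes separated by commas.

ivy, lime, moss, cedar, sage, ash, pear

In-order visits the left subtree, then the node, then the right subtree.
At ash: go left to cedar.
  At cedar: go left to lime.
    At lime: go left to ivy.
      ivy is a leaf — visit ivy.
    Visit lime.
    At lime: go right to moss.
      moss is a leaf — visit moss.
  Visit cedar.
  At cedar: go right to sage.
    sage is a leaf — visit sage.
Visit ash.
At ash: go right to pear.
  pear is a leaf — visit pear.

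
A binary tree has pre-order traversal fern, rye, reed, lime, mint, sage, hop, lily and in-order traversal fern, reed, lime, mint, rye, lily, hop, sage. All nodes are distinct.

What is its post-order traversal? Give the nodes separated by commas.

The first element of pre-order is the root; it splits in-order into left and right subtrees.
Root fern: left subtree has 0 nodes { }, right has 7 {reed, lime, mint, rye, lily, hop, sage}.
  Root rye: left subtree has 3 nodes {reed, lime, mint}, right has 3 {lily, hop, sage}.
    Root reed: left subtree has 0 nodes { }, right has 2 {lime, mint}.
      Root lime: left subtree has 0 nodes { }, right has 1 {mint}.
    Root sage: left subtree has 2 nodes {lily, hop}, right has 0 { }.
      Root hop: left subtree has 1 node {lily}, right has 0 { }.

mint, lime, reed, lily, hop, sage, rye, fern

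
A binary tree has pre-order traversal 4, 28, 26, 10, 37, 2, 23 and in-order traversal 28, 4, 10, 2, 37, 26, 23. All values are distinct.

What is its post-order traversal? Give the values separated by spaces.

The first element of pre-order is the root; it splits in-order into left and right subtrees.
Root 4: left subtree has 1 node {28}, right has 5 {10, 2, 37, 26, 23}.
  Root 26: left subtree has 3 nodes {10, 2, 37}, right has 1 {23}.
    Root 10: left subtree has 0 nodes { }, right has 2 {2, 37}.
      Root 37: left subtree has 1 node {2}, right has 0 { }.

28 2 37 10 23 26 4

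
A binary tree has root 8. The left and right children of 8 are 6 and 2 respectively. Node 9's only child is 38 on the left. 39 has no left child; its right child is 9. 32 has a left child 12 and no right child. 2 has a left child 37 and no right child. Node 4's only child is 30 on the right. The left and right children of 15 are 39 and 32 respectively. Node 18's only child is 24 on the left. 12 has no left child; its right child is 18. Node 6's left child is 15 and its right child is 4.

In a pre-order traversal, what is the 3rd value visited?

Pre-order visits the node, then its left subtree, then its right subtree.
Visit 8.
At 8: go left to 6.
  Visit 6.
  At 6: go left to 15.
    Visit 15.
    At 15: go left to 39.
      Visit 39.
      At 39: no left child.
      At 39: go right to 9.
        Visit 9.
        At 9: go left to 38.
          38 is a leaf — visit 38.
        At 9: no right child.
    At 15: go right to 32.
      Visit 32.
      At 32: go left to 12.
        Visit 12.
        At 12: no left child.
        At 12: go right to 18.
          Visit 18.
          At 18: go left to 24.
            24 is a leaf — visit 24.
          At 18: no right child.
      At 32: no right child.
  At 6: go right to 4.
    Visit 4.
    At 4: no left child.
    At 4: go right to 30.
      30 is a leaf — visit 30.
At 8: go right to 2.
  Visit 2.
  At 2: go left to 37.
    37 is a leaf — visit 37.
  At 2: no right child.
Full pre-order sequence: 8, 6, 15, 39, 9, 38, 32, 12, 18, 24, 4, 30, 2, 37.

15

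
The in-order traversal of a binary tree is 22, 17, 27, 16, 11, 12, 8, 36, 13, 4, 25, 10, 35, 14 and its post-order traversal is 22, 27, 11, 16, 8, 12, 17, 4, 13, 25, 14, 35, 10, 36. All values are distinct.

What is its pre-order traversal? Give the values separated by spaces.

The last element of post-order is the root; it splits in-order into left and right subtrees.
Root 36: left subtree has 7 nodes {22, 17, 27, 16, 11, 12, 8}, right has 6 {13, 4, 25, 10, 35, 14}.
  Root 17: left subtree has 1 node {22}, right has 5 {27, 16, 11, 12, 8}.
    Root 12: left subtree has 3 nodes {27, 16, 11}, right has 1 {8}.
      Root 16: left subtree has 1 node {27}, right has 1 {11}.
  Root 10: left subtree has 3 nodes {13, 4, 25}, right has 2 {35, 14}.
    Root 25: left subtree has 2 nodes {13, 4}, right has 0 { }.
      Root 13: left subtree has 0 nodes { }, right has 1 {4}.
    Root 35: left subtree has 0 nodes { }, right has 1 {14}.

36 17 22 12 16 27 11 8 10 25 13 4 35 14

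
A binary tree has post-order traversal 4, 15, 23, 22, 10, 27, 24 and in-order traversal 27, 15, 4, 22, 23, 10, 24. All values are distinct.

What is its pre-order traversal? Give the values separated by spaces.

24 27 10 22 15 4 23

The last element of post-order is the root; it splits in-order into left and right subtrees.
Root 24: left subtree has 6 nodes {27, 15, 4, 22, 23, 10}, right has 0 { }.
  Root 27: left subtree has 0 nodes { }, right has 5 {15, 4, 22, 23, 10}.
    Root 10: left subtree has 4 nodes {15, 4, 22, 23}, right has 0 { }.
      Root 22: left subtree has 2 nodes {15, 4}, right has 1 {23}.
        Root 15: left subtree has 0 nodes { }, right has 1 {4}.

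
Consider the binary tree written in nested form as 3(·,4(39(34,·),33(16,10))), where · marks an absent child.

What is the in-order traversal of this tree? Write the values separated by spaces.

In-order visits the left subtree, then the node, then the right subtree.
At 3: no left child.
Visit 3.
At 3: go right to 4.
  At 4: go left to 39.
    At 39: go left to 34.
      34 is a leaf — visit 34.
    Visit 39.
    At 39: no right child.
  Visit 4.
  At 4: go right to 33.
    At 33: go left to 16.
      16 is a leaf — visit 16.
    Visit 33.
    At 33: go right to 10.
      10 is a leaf — visit 10.

3 34 39 4 16 33 10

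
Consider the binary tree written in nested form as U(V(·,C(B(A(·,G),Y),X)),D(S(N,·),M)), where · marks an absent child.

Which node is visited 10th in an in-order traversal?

In-order visits the left subtree, then the node, then the right subtree.
At U: go left to V.
  At V: no left child.
  Visit V.
  At V: go right to C.
    At C: go left to B.
      At B: go left to A.
        At A: no left child.
        Visit A.
        At A: go right to G.
          G is a leaf — visit G.
      Visit B.
      At B: go right to Y.
        Y is a leaf — visit Y.
    Visit C.
    At C: go right to X.
      X is a leaf — visit X.
Visit U.
At U: go right to D.
  At D: go left to S.
    At S: go left to N.
      N is a leaf — visit N.
    Visit S.
    At S: no right child.
  Visit D.
  At D: go right to M.
    M is a leaf — visit M.
Full in-order sequence: V, A, G, B, Y, C, X, U, N, S, D, M.

S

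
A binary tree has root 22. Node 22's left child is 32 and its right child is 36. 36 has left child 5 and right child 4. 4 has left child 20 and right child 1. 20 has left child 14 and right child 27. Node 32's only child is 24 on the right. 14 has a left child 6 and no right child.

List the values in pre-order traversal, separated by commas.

22, 32, 24, 36, 5, 4, 20, 14, 6, 27, 1

Pre-order visits the node, then its left subtree, then its right subtree.
Visit 22.
At 22: go left to 32.
  Visit 32.
  At 32: no left child.
  At 32: go right to 24.
    24 is a leaf — visit 24.
At 22: go right to 36.
  Visit 36.
  At 36: go left to 5.
    5 is a leaf — visit 5.
  At 36: go right to 4.
    Visit 4.
    At 4: go left to 20.
      Visit 20.
      At 20: go left to 14.
        Visit 14.
        At 14: go left to 6.
          6 is a leaf — visit 6.
        At 14: no right child.
      At 20: go right to 27.
        27 is a leaf — visit 27.
    At 4: go right to 1.
      1 is a leaf — visit 1.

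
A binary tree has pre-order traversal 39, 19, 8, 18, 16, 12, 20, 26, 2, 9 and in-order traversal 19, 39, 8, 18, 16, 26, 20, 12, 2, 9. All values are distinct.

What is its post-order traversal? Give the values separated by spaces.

19 26 20 9 2 12 16 18 8 39

The first element of pre-order is the root; it splits in-order into left and right subtrees.
Root 39: left subtree has 1 node {19}, right has 8 {8, 18, 16, 26, 20, 12, 2, 9}.
  Root 8: left subtree has 0 nodes { }, right has 7 {18, 16, 26, 20, 12, 2, 9}.
    Root 18: left subtree has 0 nodes { }, right has 6 {16, 26, 20, 12, 2, 9}.
      Root 16: left subtree has 0 nodes { }, right has 5 {26, 20, 12, 2, 9}.
        Root 12: left subtree has 2 nodes {26, 20}, right has 2 {2, 9}.
          Root 20: left subtree has 1 node {26}, right has 0 { }.
          Root 2: left subtree has 0 nodes { }, right has 1 {9}.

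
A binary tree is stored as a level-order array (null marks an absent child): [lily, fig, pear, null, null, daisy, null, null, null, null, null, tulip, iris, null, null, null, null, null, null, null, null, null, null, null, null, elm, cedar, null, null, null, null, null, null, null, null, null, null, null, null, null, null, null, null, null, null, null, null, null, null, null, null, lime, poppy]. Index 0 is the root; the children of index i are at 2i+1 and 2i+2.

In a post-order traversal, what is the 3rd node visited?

Post-order visits the left subtree, then the right subtree, then the node.
At lily: go left to fig.
  fig is a leaf — visit fig.
At lily: go right to pear.
  At pear: go left to daisy.
    At daisy: go left to tulip.
      tulip is a leaf — visit tulip.
    At daisy: go right to iris.
      At iris: go left to elm.
        At elm: go left to lime.
          lime is a leaf — visit lime.
        At elm: go right to poppy.
          poppy is a leaf — visit poppy.
        Visit elm.
      At iris: go right to cedar.
        cedar is a leaf — visit cedar.
      Visit iris.
    Visit daisy.
  At pear: no right child.
  Visit pear.
Visit lily.
Full post-order sequence: fig, tulip, lime, poppy, elm, cedar, iris, daisy, pear, lily.

lime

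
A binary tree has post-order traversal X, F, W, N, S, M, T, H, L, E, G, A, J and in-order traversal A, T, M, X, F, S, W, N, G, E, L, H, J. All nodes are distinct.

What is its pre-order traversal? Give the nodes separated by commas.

J, A, G, T, M, S, F, X, N, W, E, L, H

The last element of post-order is the root; it splits in-order into left and right subtrees.
Root J: left subtree has 12 nodes {A, T, M, X, F, S, W, N, G, E, L, H}, right has 0 { }.
  Root A: left subtree has 0 nodes { }, right has 11 {T, M, X, F, S, W, N, G, E, L, H}.
    Root G: left subtree has 7 nodes {T, M, X, F, S, W, N}, right has 3 {E, L, H}.
      Root T: left subtree has 0 nodes { }, right has 6 {M, X, F, S, W, N}.
        Root M: left subtree has 0 nodes { }, right has 5 {X, F, S, W, N}.
          Root S: left subtree has 2 nodes {X, F}, right has 2 {W, N}.
            Root F: left subtree has 1 node {X}, right has 0 { }.
            Root N: left subtree has 1 node {W}, right has 0 { }.
      Root E: left subtree has 0 nodes { }, right has 2 {L, H}.
        Root L: left subtree has 0 nodes { }, right has 1 {H}.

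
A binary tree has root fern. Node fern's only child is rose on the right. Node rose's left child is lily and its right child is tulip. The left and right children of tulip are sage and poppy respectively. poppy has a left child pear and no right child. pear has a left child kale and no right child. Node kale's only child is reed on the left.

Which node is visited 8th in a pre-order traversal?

Pre-order visits the node, then its left subtree, then its right subtree.
Visit fern.
At fern: no left child.
At fern: go right to rose.
  Visit rose.
  At rose: go left to lily.
    lily is a leaf — visit lily.
  At rose: go right to tulip.
    Visit tulip.
    At tulip: go left to sage.
      sage is a leaf — visit sage.
    At tulip: go right to poppy.
      Visit poppy.
      At poppy: go left to pear.
        Visit pear.
        At pear: go left to kale.
          Visit kale.
          At kale: go left to reed.
            reed is a leaf — visit reed.
          At kale: no right child.
        At pear: no right child.
      At poppy: no right child.
Full pre-order sequence: fern, rose, lily, tulip, sage, poppy, pear, kale, reed.

kale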